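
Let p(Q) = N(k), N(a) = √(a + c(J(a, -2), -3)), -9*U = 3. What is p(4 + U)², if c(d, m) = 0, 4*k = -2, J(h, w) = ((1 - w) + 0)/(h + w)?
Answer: -½ ≈ -0.50000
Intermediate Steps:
U = -⅓ (U = -⅑*3 = -⅓ ≈ -0.33333)
J(h, w) = (1 - w)/(h + w)
k = -½ (k = (¼)*(-2) = -½ ≈ -0.50000)
N(a) = √a (N(a) = √(a + 0) = √a)
p(Q) = I*√2/2 (p(Q) = √(-½) = I*√2/2)
p(4 + U)² = (I*√2/2)² = -½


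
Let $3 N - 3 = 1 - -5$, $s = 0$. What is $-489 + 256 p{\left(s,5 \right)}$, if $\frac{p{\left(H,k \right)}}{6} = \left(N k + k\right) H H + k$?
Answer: $7191$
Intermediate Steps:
$N = 3$ ($N = 1 + \frac{1 - -5}{3} = 1 + \frac{1 + 5}{3} = 1 + \frac{1}{3} \cdot 6 = 1 + 2 = 3$)
$p{\left(H,k \right)} = 6 k + 24 k H^{2}$ ($p{\left(H,k \right)} = 6 \left(\left(3 k + k\right) H H + k\right) = 6 \left(4 k H H + k\right) = 6 \left(4 H k H + k\right) = 6 \left(4 k H^{2} + k\right) = 6 \left(k + 4 k H^{2}\right) = 6 k + 24 k H^{2}$)
$-489 + 256 p{\left(s,5 \right)} = -489 + 256 \cdot 6 \cdot 5 \left(1 + 4 \cdot 0^{2}\right) = -489 + 256 \cdot 6 \cdot 5 \left(1 + 4 \cdot 0\right) = -489 + 256 \cdot 6 \cdot 5 \left(1 + 0\right) = -489 + 256 \cdot 6 \cdot 5 \cdot 1 = -489 + 256 \cdot 30 = -489 + 7680 = 7191$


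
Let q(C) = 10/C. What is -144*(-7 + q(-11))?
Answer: 12528/11 ≈ 1138.9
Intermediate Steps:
-144*(-7 + q(-11)) = -144*(-7 + 10/(-11)) = -144*(-7 + 10*(-1/11)) = -144*(-7 - 10/11) = -144*(-87/11) = 12528/11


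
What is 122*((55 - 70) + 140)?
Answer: 15250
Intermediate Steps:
122*((55 - 70) + 140) = 122*(-15 + 140) = 122*125 = 15250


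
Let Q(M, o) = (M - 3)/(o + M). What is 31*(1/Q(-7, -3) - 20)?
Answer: -589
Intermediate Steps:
Q(M, o) = (-3 + M)/(M + o)
31*(1/Q(-7, -3) - 20) = 31*(1/((-3 - 7)/(-7 - 3)) - 20) = 31*(1/(-10/(-10)) - 20) = 31*(1/(-1/10*(-10)) - 20) = 31*(1/1 - 20) = 31*(1 - 20) = 31*(-19) = -589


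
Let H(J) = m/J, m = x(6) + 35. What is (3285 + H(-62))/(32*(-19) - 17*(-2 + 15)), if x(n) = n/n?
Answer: -101817/25699 ≈ -3.9619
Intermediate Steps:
x(n) = 1
m = 36 (m = 1 + 35 = 36)
H(J) = 36/J
(3285 + H(-62))/(32*(-19) - 17*(-2 + 15)) = (3285 + 36/(-62))/(32*(-19) - 17*(-2 + 15)) = (3285 + 36*(-1/62))/(-608 - 17*13) = (3285 - 18/31)/(-608 - 221) = (101817/31)/(-829) = (101817/31)*(-1/829) = -101817/25699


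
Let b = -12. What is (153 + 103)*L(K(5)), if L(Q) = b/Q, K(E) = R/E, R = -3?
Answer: 5120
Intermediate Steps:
K(E) = -3/E
L(Q) = -12/Q
(153 + 103)*L(K(5)) = (153 + 103)*(-12/((-3/5))) = 256*(-12/((-3*⅕))) = 256*(-12/(-⅗)) = 256*(-12*(-5/3)) = 256*20 = 5120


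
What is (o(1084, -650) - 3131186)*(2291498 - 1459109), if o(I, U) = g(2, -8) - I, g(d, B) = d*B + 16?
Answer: -2607267093030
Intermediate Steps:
g(d, B) = 16 + B*d (g(d, B) = B*d + 16 = 16 + B*d)
o(I, U) = -I (o(I, U) = (16 - 8*2) - I = (16 - 16) - I = 0 - I = -I)
(o(1084, -650) - 3131186)*(2291498 - 1459109) = (-1*1084 - 3131186)*(2291498 - 1459109) = (-1084 - 3131186)*832389 = -3132270*832389 = -2607267093030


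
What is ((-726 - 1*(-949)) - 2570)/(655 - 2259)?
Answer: 2347/1604 ≈ 1.4632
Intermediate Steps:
((-726 - 1*(-949)) - 2570)/(655 - 2259) = ((-726 + 949) - 2570)/(-1604) = (223 - 2570)*(-1/1604) = -2347*(-1/1604) = 2347/1604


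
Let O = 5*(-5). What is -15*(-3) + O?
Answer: 20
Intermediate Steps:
O = -25
-15*(-3) + O = -15*(-3) - 25 = 45 - 25 = 20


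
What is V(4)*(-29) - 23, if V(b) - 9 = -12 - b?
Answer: 180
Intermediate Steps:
V(b) = -3 - b (V(b) = 9 + (-12 - b) = -3 - b)
V(4)*(-29) - 23 = (-3 - 1*4)*(-29) - 23 = (-3 - 4)*(-29) - 23 = -7*(-29) - 23 = 203 - 23 = 180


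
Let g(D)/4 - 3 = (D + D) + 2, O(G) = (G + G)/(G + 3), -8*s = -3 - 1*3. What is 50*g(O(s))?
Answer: 1160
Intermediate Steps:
s = ¾ (s = -(-3 - 1*3)/8 = -(-3 - 3)/8 = -⅛*(-6) = ¾ ≈ 0.75000)
O(G) = 2*G/(3 + G) (O(G) = (2*G)/(3 + G) = 2*G/(3 + G))
g(D) = 20 + 8*D (g(D) = 12 + 4*((D + D) + 2) = 12 + 4*(2*D + 2) = 12 + 4*(2 + 2*D) = 12 + (8 + 8*D) = 20 + 8*D)
50*g(O(s)) = 50*(20 + 8*(2*(¾)/(3 + ¾))) = 50*(20 + 8*(2*(¾)/(15/4))) = 50*(20 + 8*(2*(¾)*(4/15))) = 50*(20 + 8*(⅖)) = 50*(20 + 16/5) = 50*(116/5) = 1160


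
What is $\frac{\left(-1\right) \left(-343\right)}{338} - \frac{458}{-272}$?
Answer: $\frac{62025}{22984} \approx 2.6986$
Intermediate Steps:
$\frac{\left(-1\right) \left(-343\right)}{338} - \frac{458}{-272} = 343 \cdot \frac{1}{338} - - \frac{229}{136} = \frac{343}{338} + \frac{229}{136} = \frac{62025}{22984}$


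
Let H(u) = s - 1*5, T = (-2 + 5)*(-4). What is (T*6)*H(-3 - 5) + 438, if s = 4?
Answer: 510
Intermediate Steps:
T = -12 (T = 3*(-4) = -12)
H(u) = -1 (H(u) = 4 - 1*5 = 4 - 5 = -1)
(T*6)*H(-3 - 5) + 438 = -12*6*(-1) + 438 = -72*(-1) + 438 = 72 + 438 = 510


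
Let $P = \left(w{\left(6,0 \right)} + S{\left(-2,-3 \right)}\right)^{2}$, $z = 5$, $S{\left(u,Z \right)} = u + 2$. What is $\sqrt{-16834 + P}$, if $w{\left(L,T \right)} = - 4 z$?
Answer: $3 i \sqrt{1826} \approx 128.2 i$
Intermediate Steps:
$S{\left(u,Z \right)} = 2 + u$
$w{\left(L,T \right)} = -20$ ($w{\left(L,T \right)} = \left(-4\right) 5 = -20$)
$P = 400$ ($P = \left(-20 + \left(2 - 2\right)\right)^{2} = \left(-20 + 0\right)^{2} = \left(-20\right)^{2} = 400$)
$\sqrt{-16834 + P} = \sqrt{-16834 + 400} = \sqrt{-16434} = 3 i \sqrt{1826}$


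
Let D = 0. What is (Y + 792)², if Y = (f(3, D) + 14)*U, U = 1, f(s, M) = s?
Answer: 654481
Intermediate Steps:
Y = 17 (Y = (3 + 14)*1 = 17*1 = 17)
(Y + 792)² = (17 + 792)² = 809² = 654481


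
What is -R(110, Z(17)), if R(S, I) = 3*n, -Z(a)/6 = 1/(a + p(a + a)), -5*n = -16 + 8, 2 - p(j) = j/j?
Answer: -24/5 ≈ -4.8000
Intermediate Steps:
p(j) = 1 (p(j) = 2 - j/j = 2 - 1*1 = 2 - 1 = 1)
n = 8/5 (n = -(-16 + 8)/5 = -⅕*(-8) = 8/5 ≈ 1.6000)
Z(a) = -6/(1 + a) (Z(a) = -6/(a + 1) = -6/(1 + a))
R(S, I) = 24/5 (R(S, I) = 3*(8/5) = 24/5)
-R(110, Z(17)) = -1*24/5 = -24/5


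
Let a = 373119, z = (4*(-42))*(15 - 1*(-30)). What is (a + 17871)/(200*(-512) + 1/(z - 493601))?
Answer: -65316313130/17106295467 ≈ -3.8183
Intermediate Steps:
z = -7560 (z = -168*(15 + 30) = -168*45 = -7560)
(a + 17871)/(200*(-512) + 1/(z - 493601)) = (373119 + 17871)/(200*(-512) + 1/(-7560 - 493601)) = 390990/(-102400 + 1/(-501161)) = 390990/(-102400 - 1/501161) = 390990/(-51318886401/501161) = 390990*(-501161/51318886401) = -65316313130/17106295467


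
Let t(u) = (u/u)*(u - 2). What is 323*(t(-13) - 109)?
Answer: -40052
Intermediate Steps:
t(u) = -2 + u (t(u) = 1*(-2 + u) = -2 + u)
323*(t(-13) - 109) = 323*((-2 - 13) - 109) = 323*(-15 - 109) = 323*(-124) = -40052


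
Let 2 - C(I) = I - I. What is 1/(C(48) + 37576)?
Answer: 1/37578 ≈ 2.6611e-5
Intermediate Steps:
C(I) = 2 (C(I) = 2 - (I - I) = 2 - 1*0 = 2 + 0 = 2)
1/(C(48) + 37576) = 1/(2 + 37576) = 1/37578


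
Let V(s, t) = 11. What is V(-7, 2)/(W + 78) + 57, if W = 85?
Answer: 9302/163 ≈ 57.068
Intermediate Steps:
V(-7, 2)/(W + 78) + 57 = 11/(85 + 78) + 57 = 11/163 + 57 = 9302/163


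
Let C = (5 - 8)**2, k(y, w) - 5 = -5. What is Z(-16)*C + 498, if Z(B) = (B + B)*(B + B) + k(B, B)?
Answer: 9714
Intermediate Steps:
k(y, w) = 0 (k(y, w) = 5 - 5 = 0)
Z(B) = 4*B**2 (Z(B) = (B + B)*(B + B) + 0 = (2*B)*(2*B) + 0 = 4*B**2 + 0 = 4*B**2)
C = 9 (C = (-3)**2 = 9)
Z(-16)*C + 498 = (4*(-16)**2)*9 + 498 = (4*256)*9 + 498 = 1024*9 + 498 = 9216 + 498 = 9714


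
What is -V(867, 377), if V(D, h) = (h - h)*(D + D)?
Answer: 0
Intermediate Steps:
V(D, h) = 0 (V(D, h) = 0*(2*D) = 0)
-V(867, 377) = -1*0 = 0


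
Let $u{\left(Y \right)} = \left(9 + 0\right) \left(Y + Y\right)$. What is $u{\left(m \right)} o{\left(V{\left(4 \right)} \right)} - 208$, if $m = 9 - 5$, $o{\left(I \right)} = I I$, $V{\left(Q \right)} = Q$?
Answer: $944$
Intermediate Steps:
$o{\left(I \right)} = I^{2}$
$m = 4$ ($m = 9 - 5 = 4$)
$u{\left(Y \right)} = 18 Y$ ($u{\left(Y \right)} = 9 \cdot 2 Y = 18 Y$)
$u{\left(m \right)} o{\left(V{\left(4 \right)} \right)} - 208 = 18 \cdot 4 \cdot 4^{2} - 208 = 72 \cdot 16 - 208 = 1152 - 208 = 944$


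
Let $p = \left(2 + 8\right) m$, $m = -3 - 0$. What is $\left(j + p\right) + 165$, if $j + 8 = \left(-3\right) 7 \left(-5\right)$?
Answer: $232$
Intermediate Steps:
$m = -3$ ($m = -3 + 0 = -3$)
$p = -30$ ($p = \left(2 + 8\right) \left(-3\right) = 10 \left(-3\right) = -30$)
$j = 97$ ($j = -8 + \left(-3\right) 7 \left(-5\right) = -8 - -105 = -8 + 105 = 97$)
$\left(j + p\right) + 165 = \left(97 - 30\right) + 165 = 67 + 165 = 232$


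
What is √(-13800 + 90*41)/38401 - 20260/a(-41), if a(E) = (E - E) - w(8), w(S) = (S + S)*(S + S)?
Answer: 5065/64 + I*√10110/38401 ≈ 79.141 + 0.0026184*I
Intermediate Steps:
w(S) = 4*S² (w(S) = (2*S)*(2*S) = 4*S²)
a(E) = -256 (a(E) = (E - E) - 4*8² = 0 - 4*64 = 0 - 1*256 = 0 - 256 = -256)
√(-13800 + 90*41)/38401 - 20260/a(-41) = √(-13800 + 90*41)/38401 - 20260/(-256) = √(-13800 + 3690)*(1/38401) - 20260*(-1/256) = √(-10110)*(1/38401) + 5065/64 = (I*√10110)*(1/38401) + 5065/64 = I*√10110/38401 + 5065/64 = 5065/64 + I*√10110/38401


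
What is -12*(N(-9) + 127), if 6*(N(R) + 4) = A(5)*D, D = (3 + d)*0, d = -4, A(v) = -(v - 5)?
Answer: -1476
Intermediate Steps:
A(v) = 5 - v (A(v) = -(-5 + v) = 5 - v)
D = 0 (D = (3 - 4)*0 = -1*0 = 0)
N(R) = -4 (N(R) = -4 + ((5 - 1*5)*0)/6 = -4 + ((5 - 5)*0)/6 = -4 + (0*0)/6 = -4 + (1/6)*0 = -4 + 0 = -4)
-12*(N(-9) + 127) = -12*(-4 + 127) = -12*123 = -1476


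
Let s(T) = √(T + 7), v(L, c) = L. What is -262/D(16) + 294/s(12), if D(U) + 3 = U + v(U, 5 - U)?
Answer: -262/29 + 294*√19/19 ≈ 58.414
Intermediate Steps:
s(T) = √(7 + T)
D(U) = -3 + 2*U (D(U) = -3 + (U + U) = -3 + 2*U)
-262/D(16) + 294/s(12) = -262/(-3 + 2*16) + 294/(√(7 + 12)) = -262/(-3 + 32) + 294/(√19) = -262/29 + 294*(√19/19) = -262*1/29 + 294*√19/19 = -262/29 + 294*√19/19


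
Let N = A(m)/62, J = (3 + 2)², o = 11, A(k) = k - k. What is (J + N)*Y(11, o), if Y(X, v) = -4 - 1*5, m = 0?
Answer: -225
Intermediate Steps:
A(k) = 0
J = 25 (J = 5² = 25)
Y(X, v) = -9 (Y(X, v) = -4 - 5 = -9)
N = 0 (N = 0/62 = 0*(1/62) = 0)
(J + N)*Y(11, o) = (25 + 0)*(-9) = 25*(-9) = -225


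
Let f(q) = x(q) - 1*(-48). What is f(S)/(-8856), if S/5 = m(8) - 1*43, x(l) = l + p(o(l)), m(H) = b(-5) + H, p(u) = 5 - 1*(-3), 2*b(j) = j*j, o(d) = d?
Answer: 113/17712 ≈ 0.0063799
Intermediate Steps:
b(j) = j**2/2 (b(j) = (j*j)/2 = j**2/2)
p(u) = 8 (p(u) = 5 + 3 = 8)
m(H) = 25/2 + H (m(H) = (1/2)*(-5)**2 + H = (1/2)*25 + H = 25/2 + H)
x(l) = 8 + l (x(l) = l + 8 = 8 + l)
S = -225/2 (S = 5*((25/2 + 8) - 1*43) = 5*(41/2 - 43) = 5*(-45/2) = -225/2 ≈ -112.50)
f(q) = 56 + q (f(q) = (8 + q) - 1*(-48) = (8 + q) + 48 = 56 + q)
f(S)/(-8856) = (56 - 225/2)/(-8856) = -113/2*(-1/8856) = 113/17712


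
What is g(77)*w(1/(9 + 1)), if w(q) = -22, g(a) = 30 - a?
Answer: 1034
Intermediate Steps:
g(77)*w(1/(9 + 1)) = (30 - 1*77)*(-22) = (30 - 77)*(-22) = -47*(-22) = 1034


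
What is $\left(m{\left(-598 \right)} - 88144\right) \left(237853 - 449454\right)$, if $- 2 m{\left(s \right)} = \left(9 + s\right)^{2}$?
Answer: $\frac{110711547609}{2} \approx 5.5356 \cdot 10^{10}$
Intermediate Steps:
$m{\left(s \right)} = - \frac{\left(9 + s\right)^{2}}{2}$
$\left(m{\left(-598 \right)} - 88144\right) \left(237853 - 449454\right) = \left(- \frac{\left(9 - 598\right)^{2}}{2} - 88144\right) \left(237853 - 449454\right) = \left(- \frac{\left(-589\right)^{2}}{2} - 88144\right) \left(-211601\right) = \left(\left(- \frac{1}{2}\right) 346921 - 88144\right) \left(-211601\right) = \left(- \frac{346921}{2} - 88144\right) \left(-211601\right) = \left(- \frac{523209}{2}\right) \left(-211601\right) = \frac{110711547609}{2}$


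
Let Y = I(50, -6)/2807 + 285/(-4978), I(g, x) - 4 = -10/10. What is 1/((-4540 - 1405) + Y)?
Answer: -735434/4372196449 ≈ -0.00016821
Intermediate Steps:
I(g, x) = 3 (I(g, x) = 4 - 10/10 = 4 - 10*⅒ = 4 - 1 = 3)
Y = -41319/735434 (Y = 3/2807 + 285/(-4978) = 3*(1/2807) + 285*(-1/4978) = 3/2807 - 15/262 = -41319/735434 ≈ -0.056183)
1/((-4540 - 1405) + Y) = 1/((-4540 - 1405) - 41319/735434) = 1/(-5945 - 41319/735434) = 1/(-4372196449/735434) = -735434/4372196449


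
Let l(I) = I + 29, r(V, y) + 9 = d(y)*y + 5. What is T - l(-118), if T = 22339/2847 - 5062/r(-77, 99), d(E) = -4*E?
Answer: 416343065/4293276 ≈ 96.976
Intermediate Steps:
r(V, y) = -4 - 4*y² (r(V, y) = -9 + ((-4*y)*y + 5) = -9 + (-4*y² + 5) = -9 + (5 - 4*y²) = -4 - 4*y²)
l(I) = 29 + I
T = 34241501/4293276 (T = 22339/2847 - 5062/(-4 - 4*99²) = 22339*(1/2847) - 5062/(-4 - 4*9801) = 22339/2847 - 5062/(-4 - 39204) = 22339/2847 - 5062/(-39208) = 22339/2847 - 5062*(-1/39208) = 22339/2847 + 2531/19604 = 34241501/4293276 ≈ 7.9756)
T - l(-118) = 34241501/4293276 - (29 - 118) = 34241501/4293276 - 1*(-89) = 34241501/4293276 + 89 = 416343065/4293276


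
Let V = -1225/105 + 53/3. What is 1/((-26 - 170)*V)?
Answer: -1/1176 ≈ -0.00085034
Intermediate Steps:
V = 6 (V = -1225*1/105 + 53*(1/3) = -35/3 + 53/3 = 6)
1/((-26 - 170)*V) = 1/((-26 - 170)*6) = 1/(-196*6) = 1/(-1176) = -1/1176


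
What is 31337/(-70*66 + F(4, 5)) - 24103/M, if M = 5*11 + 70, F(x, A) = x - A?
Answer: -115297088/577625 ≈ -199.61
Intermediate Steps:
M = 125 (M = 55 + 70 = 125)
31337/(-70*66 + F(4, 5)) - 24103/M = 31337/(-70*66 + (4 - 1*5)) - 24103/125 = 31337/(-4620 + (4 - 5)) - 24103*1/125 = 31337/(-4620 - 1) - 24103/125 = 31337/(-4621) - 24103/125 = 31337*(-1/4621) - 24103/125 = -31337/4621 - 24103/125 = -115297088/577625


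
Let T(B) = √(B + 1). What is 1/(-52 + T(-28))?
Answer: -52/2731 - 3*I*√3/2731 ≈ -0.019041 - 0.0019027*I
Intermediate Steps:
T(B) = √(1 + B)
1/(-52 + T(-28)) = 1/(-52 + √(1 - 28)) = 1/(-52 + √(-27)) = 1/(-52 + 3*I*√3)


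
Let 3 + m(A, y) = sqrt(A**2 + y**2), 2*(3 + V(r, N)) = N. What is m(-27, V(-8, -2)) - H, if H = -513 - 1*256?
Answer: 766 + sqrt(745) ≈ 793.29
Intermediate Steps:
V(r, N) = -3 + N/2
m(A, y) = -3 + sqrt(A**2 + y**2)
H = -769 (H = -513 - 256 = -769)
m(-27, V(-8, -2)) - H = (-3 + sqrt((-27)**2 + (-3 + (1/2)*(-2))**2)) - 1*(-769) = (-3 + sqrt(729 + (-3 - 1)**2)) + 769 = (-3 + sqrt(729 + (-4)**2)) + 769 = (-3 + sqrt(729 + 16)) + 769 = (-3 + sqrt(745)) + 769 = 766 + sqrt(745)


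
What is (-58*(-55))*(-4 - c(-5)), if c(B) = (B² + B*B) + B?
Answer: -156310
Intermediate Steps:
c(B) = B + 2*B² (c(B) = (B² + B²) + B = 2*B² + B = B + 2*B²)
(-58*(-55))*(-4 - c(-5)) = (-58*(-55))*(-4 - (-5)*(1 + 2*(-5))) = 3190*(-4 - (-5)*(1 - 10)) = 3190*(-4 - (-5)*(-9)) = 3190*(-4 - 1*45) = 3190*(-4 - 45) = 3190*(-49) = -156310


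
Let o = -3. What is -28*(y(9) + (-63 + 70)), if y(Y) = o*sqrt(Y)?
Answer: 56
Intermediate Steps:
y(Y) = -3*sqrt(Y)
-28*(y(9) + (-63 + 70)) = -28*(-3*sqrt(9) + (-63 + 70)) = -28*(-3*3 + 7) = -28*(-9 + 7) = -28*(-2) = 56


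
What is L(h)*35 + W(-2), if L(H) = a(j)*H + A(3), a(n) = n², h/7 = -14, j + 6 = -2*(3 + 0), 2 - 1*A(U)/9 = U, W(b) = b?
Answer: -494237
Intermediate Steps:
A(U) = 18 - 9*U
j = -12 (j = -6 - 2*(3 + 0) = -6 - 2*3 = -6 - 6 = -12)
h = -98 (h = 7*(-14) = -98)
L(H) = -9 + 144*H (L(H) = (-12)²*H + (18 - 9*3) = 144*H + (18 - 27) = 144*H - 9 = -9 + 144*H)
L(h)*35 + W(-2) = (-9 + 144*(-98))*35 - 2 = (-9 - 14112)*35 - 2 = -14121*35 - 2 = -494235 - 2 = -494237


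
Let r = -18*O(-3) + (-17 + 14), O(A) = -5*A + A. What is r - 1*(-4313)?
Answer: 4094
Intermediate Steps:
O(A) = -4*A
r = -219 (r = -(-72)*(-3) + (-17 + 14) = -18*12 - 3 = -216 - 3 = -219)
r - 1*(-4313) = -219 - 1*(-4313) = -219 + 4313 = 4094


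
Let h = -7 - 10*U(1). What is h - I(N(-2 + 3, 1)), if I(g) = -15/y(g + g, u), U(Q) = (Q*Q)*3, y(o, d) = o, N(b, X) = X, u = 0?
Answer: -59/2 ≈ -29.500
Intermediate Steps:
U(Q) = 3*Q² (U(Q) = Q²*3 = 3*Q²)
h = -37 (h = -7 - 30*1² = -7 - 30 = -37)
I(g) = -15/(2*g) (I(g) = -15/(g + g) = -15*1/(2*g) = -15/(2*g))
h - I(N(-2 + 3, 1)) = -37 - (-15)/(2*1) = -37 - (-15)/2 = -37 - 1*(-15/2) = -37 + 15/2 = -59/2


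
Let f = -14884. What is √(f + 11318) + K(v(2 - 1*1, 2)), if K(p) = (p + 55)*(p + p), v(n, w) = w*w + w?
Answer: 732 + I*√3566 ≈ 732.0 + 59.716*I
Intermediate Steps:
v(n, w) = w + w² (v(n, w) = w² + w = w + w²)
K(p) = 2*p*(55 + p) (K(p) = (55 + p)*(2*p) = 2*p*(55 + p))
√(f + 11318) + K(v(2 - 1*1, 2)) = √(-14884 + 11318) + 2*(2*(1 + 2))*(55 + 2*(1 + 2)) = √(-3566) + 2*(2*3)*(55 + 2*3) = I*√3566 + 2*6*(55 + 6) = I*√3566 + 2*6*61 = I*√3566 + 732 = 732 + I*√3566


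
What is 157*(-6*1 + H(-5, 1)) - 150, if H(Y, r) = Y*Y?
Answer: 2833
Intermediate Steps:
H(Y, r) = Y²
157*(-6*1 + H(-5, 1)) - 150 = 157*(-6*1 + (-5)²) - 150 = 157*(-6 + 25) - 150 = 157*19 - 150 = 2983 - 150 = 2833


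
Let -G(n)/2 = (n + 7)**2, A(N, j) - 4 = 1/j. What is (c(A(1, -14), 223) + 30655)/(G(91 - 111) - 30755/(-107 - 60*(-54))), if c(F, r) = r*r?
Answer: -251843072/1089709 ≈ -231.11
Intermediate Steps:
A(N, j) = 4 + 1/j
G(n) = -2*(7 + n)**2 (G(n) = -2*(n + 7)**2 = -2*(7 + n)**2)
c(F, r) = r**2
(c(A(1, -14), 223) + 30655)/(G(91 - 111) - 30755/(-107 - 60*(-54))) = (223**2 + 30655)/(-2*(7 + (91 - 111))**2 - 30755/(-107 - 60*(-54))) = (49729 + 30655)/(-2*(7 - 20)**2 - 30755/(-107 + 3240)) = 80384/(-2*(-13)**2 - 30755/3133) = 80384/(-2*169 - 30755*1/3133) = 80384/(-338 - 30755/3133) = 80384/(-1089709/3133) = 80384*(-3133/1089709) = -251843072/1089709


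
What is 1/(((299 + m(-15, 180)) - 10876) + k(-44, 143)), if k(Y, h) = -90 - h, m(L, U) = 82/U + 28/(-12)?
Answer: -90/973069 ≈ -9.2491e-5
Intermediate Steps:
m(L, U) = -7/3 + 82/U (m(L, U) = 82/U + 28*(-1/12) = 82/U - 7/3 = -7/3 + 82/U)
1/(((299 + m(-15, 180)) - 10876) + k(-44, 143)) = 1/(((299 + (-7/3 + 82/180)) - 10876) + (-90 - 1*143)) = 1/(((299 + (-7/3 + 82*(1/180))) - 10876) + (-90 - 143)) = 1/(((299 + (-7/3 + 41/90)) - 10876) - 233) = 1/(((299 - 169/90) - 10876) - 233) = 1/((26741/90 - 10876) - 233) = 1/(-952099/90 - 233) = 1/(-973069/90) = -90/973069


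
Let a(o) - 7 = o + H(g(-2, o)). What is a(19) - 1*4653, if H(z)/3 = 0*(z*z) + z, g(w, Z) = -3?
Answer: -4636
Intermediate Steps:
H(z) = 3*z (H(z) = 3*(0*(z*z) + z) = 3*(0*z**2 + z) = 3*(0 + z) = 3*z)
a(o) = -2 + o (a(o) = 7 + (o + 3*(-3)) = 7 + (o - 9) = 7 + (-9 + o) = -2 + o)
a(19) - 1*4653 = (-2 + 19) - 1*4653 = 17 - 4653 = -4636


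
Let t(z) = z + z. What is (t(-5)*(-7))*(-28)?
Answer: -1960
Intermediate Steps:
t(z) = 2*z
(t(-5)*(-7))*(-28) = ((2*(-5))*(-7))*(-28) = -10*(-7)*(-28) = 70*(-28) = -1960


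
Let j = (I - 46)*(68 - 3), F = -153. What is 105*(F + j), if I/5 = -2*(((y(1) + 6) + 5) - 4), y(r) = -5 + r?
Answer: -534765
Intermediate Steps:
I = -30 (I = 5*(-2*((((-5 + 1) + 6) + 5) - 4)) = 5*(-2*(((-4 + 6) + 5) - 4)) = 5*(-2*((2 + 5) - 4)) = 5*(-2*(7 - 4)) = 5*(-2*3) = 5*(-6) = -30)
j = -4940 (j = (-30 - 46)*(68 - 3) = -76*65 = -4940)
105*(F + j) = 105*(-153 - 4940) = 105*(-5093) = -534765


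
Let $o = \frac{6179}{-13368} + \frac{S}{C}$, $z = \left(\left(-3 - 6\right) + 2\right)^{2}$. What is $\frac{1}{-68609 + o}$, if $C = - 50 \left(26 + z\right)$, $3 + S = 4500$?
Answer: $- \frac{8355000}{573242076191} \approx -1.4575 \cdot 10^{-5}$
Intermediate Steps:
$S = 4497$ ($S = -3 + 4500 = 4497$)
$z = 49$ ($z = \left(\left(-3 - 6\right) + 2\right)^{2} = \left(-9 + 2\right)^{2} = \left(-7\right)^{2} = 49$)
$C = -3750$ ($C = - 50 \left(26 + 49\right) = \left(-50\right) 75 = -3750$)
$o = - \frac{13881191}{8355000}$ ($o = \frac{6179}{-13368} + \frac{4497}{-3750} = 6179 \left(- \frac{1}{13368}\right) + 4497 \left(- \frac{1}{3750}\right) = - \frac{6179}{13368} - \frac{1499}{1250} = - \frac{13881191}{8355000} \approx -1.6614$)
$\frac{1}{-68609 + o} = \frac{1}{-68609 - \frac{13881191}{8355000}} = \frac{1}{- \frac{573242076191}{8355000}} = - \frac{8355000}{573242076191}$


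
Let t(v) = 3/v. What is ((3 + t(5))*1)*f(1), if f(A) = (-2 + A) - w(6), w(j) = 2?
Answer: -54/5 ≈ -10.800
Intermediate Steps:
f(A) = -4 + A (f(A) = (-2 + A) - 1*2 = (-2 + A) - 2 = -4 + A)
((3 + t(5))*1)*f(1) = ((3 + 3/5)*1)*(-4 + 1) = ((3 + 3*(1/5))*1)*(-3) = ((3 + 3/5)*1)*(-3) = ((18/5)*1)*(-3) = (18/5)*(-3) = -54/5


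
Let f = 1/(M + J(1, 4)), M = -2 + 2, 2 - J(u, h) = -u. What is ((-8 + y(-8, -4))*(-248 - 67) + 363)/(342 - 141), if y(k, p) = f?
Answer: 926/67 ≈ 13.821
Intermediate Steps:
J(u, h) = 2 + u (J(u, h) = 2 - (-1)*u = 2 + u)
M = 0
f = ⅓ (f = 1/(0 + (2 + 1)) = 1/(0 + 3) = 1/3 = ⅓ ≈ 0.33333)
y(k, p) = ⅓
((-8 + y(-8, -4))*(-248 - 67) + 363)/(342 - 141) = ((-8 + ⅓)*(-248 - 67) + 363)/(342 - 141) = (-23/3*(-315) + 363)/201 = (2415 + 363)*(1/201) = 2778*(1/201) = 926/67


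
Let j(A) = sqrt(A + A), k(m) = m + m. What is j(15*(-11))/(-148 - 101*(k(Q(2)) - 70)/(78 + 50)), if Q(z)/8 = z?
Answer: -64*I*sqrt(330)/7553 ≈ -0.15393*I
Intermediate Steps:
Q(z) = 8*z
k(m) = 2*m
j(A) = sqrt(2)*sqrt(A) (j(A) = sqrt(2*A) = sqrt(2)*sqrt(A))
j(15*(-11))/(-148 - 101*(k(Q(2)) - 70)/(78 + 50)) = (sqrt(2)*sqrt(15*(-11)))/(-148 - 101*(2*(8*2) - 70)/(78 + 50)) = (sqrt(2)*sqrt(-165))/(-148 - 101*(2*16 - 70)/128) = (sqrt(2)*(I*sqrt(165)))/(-148 - 101*(32 - 70)/128) = (I*sqrt(330))/(-148 - (-3838)/128) = (I*sqrt(330))/(-148 - 101*(-19/64)) = (I*sqrt(330))/(-148 + 1919/64) = (I*sqrt(330))/(-7553/64) = (I*sqrt(330))*(-64/7553) = -64*I*sqrt(330)/7553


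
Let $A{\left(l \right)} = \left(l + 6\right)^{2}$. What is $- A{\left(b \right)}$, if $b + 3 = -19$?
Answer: $-256$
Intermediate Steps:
$b = -22$ ($b = -3 - 19 = -22$)
$A{\left(l \right)} = \left(6 + l\right)^{2}$
$- A{\left(b \right)} = - \left(6 - 22\right)^{2} = - \left(-16\right)^{2} = \left(-1\right) 256 = -256$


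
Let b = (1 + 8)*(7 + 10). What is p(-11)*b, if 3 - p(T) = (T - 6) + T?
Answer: 4743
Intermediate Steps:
b = 153 (b = 9*17 = 153)
p(T) = 9 - 2*T (p(T) = 3 - ((T - 6) + T) = 3 - ((-6 + T) + T) = 3 - (-6 + 2*T) = 3 + (6 - 2*T) = 9 - 2*T)
p(-11)*b = (9 - 2*(-11))*153 = (9 + 22)*153 = 31*153 = 4743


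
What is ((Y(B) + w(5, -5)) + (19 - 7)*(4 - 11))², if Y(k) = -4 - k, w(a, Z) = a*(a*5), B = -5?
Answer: 1764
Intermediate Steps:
w(a, Z) = 5*a² (w(a, Z) = a*(5*a) = 5*a²)
((Y(B) + w(5, -5)) + (19 - 7)*(4 - 11))² = (((-4 - 1*(-5)) + 5*5²) + (19 - 7)*(4 - 11))² = (((-4 + 5) + 5*25) + 12*(-7))² = ((1 + 125) - 84)² = (126 - 84)² = 42² = 1764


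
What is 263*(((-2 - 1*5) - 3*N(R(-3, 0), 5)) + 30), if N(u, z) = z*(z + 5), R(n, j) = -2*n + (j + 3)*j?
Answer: -33401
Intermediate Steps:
R(n, j) = -2*n + j*(3 + j) (R(n, j) = -2*n + (3 + j)*j = -2*n + j*(3 + j))
N(u, z) = z*(5 + z)
263*(((-2 - 1*5) - 3*N(R(-3, 0), 5)) + 30) = 263*(((-2 - 1*5) - 15*(5 + 5)) + 30) = 263*(((-2 - 5) - 15*10) + 30) = 263*((-7 - 3*50) + 30) = 263*((-7 - 150) + 30) = 263*(-157 + 30) = 263*(-127) = -33401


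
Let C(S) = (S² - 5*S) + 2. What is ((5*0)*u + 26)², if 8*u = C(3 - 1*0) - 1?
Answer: 676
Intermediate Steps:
C(S) = 2 + S² - 5*S
u = -5/8 (u = ((2 + (3 - 1*0)² - 5*(3 - 1*0)) - 1)/8 = ((2 + (3 + 0)² - 5*(3 + 0)) - 1)/8 = ((2 + 3² - 5*3) - 1)/8 = ((2 + 9 - 15) - 1)/8 = (-4 - 1)/8 = (⅛)*(-5) = -5/8 ≈ -0.62500)
((5*0)*u + 26)² = ((5*0)*(-5/8) + 26)² = (0*(-5/8) + 26)² = (0 + 26)² = 26² = 676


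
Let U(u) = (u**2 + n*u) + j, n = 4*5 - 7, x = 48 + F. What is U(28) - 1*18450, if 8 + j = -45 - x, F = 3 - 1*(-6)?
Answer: -17412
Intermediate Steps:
F = 9 (F = 3 + 6 = 9)
x = 57 (x = 48 + 9 = 57)
n = 13 (n = 20 - 7 = 13)
j = -110 (j = -8 + (-45 - 1*57) = -8 + (-45 - 57) = -8 - 102 = -110)
U(u) = -110 + u**2 + 13*u (U(u) = (u**2 + 13*u) - 110 = -110 + u**2 + 13*u)
U(28) - 1*18450 = (-110 + 28**2 + 13*28) - 1*18450 = (-110 + 784 + 364) - 18450 = 1038 - 18450 = -17412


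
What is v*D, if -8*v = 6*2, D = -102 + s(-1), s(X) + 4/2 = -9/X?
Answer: 285/2 ≈ 142.50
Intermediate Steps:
s(X) = -2 - 9/X
D = -95 (D = -102 + (-2 - 9/(-1)) = -102 + (-2 - 9*(-1)) = -102 + (-2 + 9) = -102 + 7 = -95)
v = -3/2 (v = -3*2/4 = -⅛*12 = -3/2 ≈ -1.5000)
v*D = -3/2*(-95) = 285/2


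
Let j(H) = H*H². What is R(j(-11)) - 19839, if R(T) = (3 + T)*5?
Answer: -26479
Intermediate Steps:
j(H) = H³
R(T) = 15 + 5*T
R(j(-11)) - 19839 = (15 + 5*(-11)³) - 19839 = (15 + 5*(-1331)) - 19839 = (15 - 6655) - 19839 = -6640 - 19839 = -26479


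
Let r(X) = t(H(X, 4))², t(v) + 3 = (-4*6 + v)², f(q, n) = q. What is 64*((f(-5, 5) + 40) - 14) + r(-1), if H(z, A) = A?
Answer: 158953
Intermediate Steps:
t(v) = -3 + (-24 + v)² (t(v) = -3 + (-4*6 + v)² = -3 + (-24 + v)²)
r(X) = 157609 (r(X) = (-3 + (-24 + 4)²)² = (-3 + (-20)²)² = (-3 + 400)² = 397² = 157609)
64*((f(-5, 5) + 40) - 14) + r(-1) = 64*((-5 + 40) - 14) + 157609 = 64*(35 - 14) + 157609 = 64*21 + 157609 = 1344 + 157609 = 158953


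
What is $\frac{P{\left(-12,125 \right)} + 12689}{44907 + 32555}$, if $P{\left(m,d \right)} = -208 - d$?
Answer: $\frac{6178}{38731} \approx 0.15951$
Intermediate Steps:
$\frac{P{\left(-12,125 \right)} + 12689}{44907 + 32555} = \frac{\left(-208 - 125\right) + 12689}{44907 + 32555} = \frac{\left(-208 - 125\right) + 12689}{77462} = \left(-333 + 12689\right) \frac{1}{77462} = 12356 \cdot \frac{1}{77462} = \frac{6178}{38731}$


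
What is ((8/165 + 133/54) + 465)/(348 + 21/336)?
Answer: 11108072/8269965 ≈ 1.3432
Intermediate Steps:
((8/165 + 133/54) + 465)/(348 + 21/336) = ((8*(1/165) + 133*(1/54)) + 465)/(348 + 21*(1/336)) = ((8/165 + 133/54) + 465)/(348 + 1/16) = (7459/2970 + 465)/(5569/16) = (1388509/2970)*(16/5569) = 11108072/8269965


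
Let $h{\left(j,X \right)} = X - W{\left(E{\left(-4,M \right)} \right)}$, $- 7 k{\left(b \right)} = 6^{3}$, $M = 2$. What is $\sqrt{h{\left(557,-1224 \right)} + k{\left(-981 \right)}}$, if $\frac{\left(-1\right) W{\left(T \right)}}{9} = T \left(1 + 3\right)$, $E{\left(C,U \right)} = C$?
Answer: $\frac{24 i \sqrt{119}}{7} \approx 37.401 i$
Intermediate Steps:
$W{\left(T \right)} = - 36 T$ ($W{\left(T \right)} = - 9 T \left(1 + 3\right) = - 9 T 4 = - 9 \cdot 4 T = - 36 T$)
$k{\left(b \right)} = - \frac{216}{7}$ ($k{\left(b \right)} = - \frac{6^{3}}{7} = \left(- \frac{1}{7}\right) 216 = - \frac{216}{7}$)
$h{\left(j,X \right)} = -144 + X$ ($h{\left(j,X \right)} = X - \left(-36\right) \left(-4\right) = X - 144 = -144 + X$)
$\sqrt{h{\left(557,-1224 \right)} + k{\left(-981 \right)}} = \sqrt{\left(-144 - 1224\right) - \frac{216}{7}} = \sqrt{-1368 - \frac{216}{7}} = \sqrt{- \frac{9792}{7}} = \frac{24 i \sqrt{119}}{7}$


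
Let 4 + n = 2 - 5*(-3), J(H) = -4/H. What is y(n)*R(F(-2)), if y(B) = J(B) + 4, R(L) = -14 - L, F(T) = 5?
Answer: -912/13 ≈ -70.154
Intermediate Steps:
n = 13 (n = -4 + (2 - 5*(-3)) = -4 + (2 + 15) = -4 + 17 = 13)
y(B) = 4 - 4/B (y(B) = -4/B + 4 = 4 - 4/B)
y(n)*R(F(-2)) = (4 - 4/13)*(-14 - 1*5) = (4 - 4*1/13)*(-14 - 5) = (4 - 4/13)*(-19) = (48/13)*(-19) = -912/13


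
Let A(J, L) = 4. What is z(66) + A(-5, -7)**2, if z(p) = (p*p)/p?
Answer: 82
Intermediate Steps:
z(p) = p (z(p) = p**2/p = p)
z(66) + A(-5, -7)**2 = 66 + 4**2 = 66 + 16 = 82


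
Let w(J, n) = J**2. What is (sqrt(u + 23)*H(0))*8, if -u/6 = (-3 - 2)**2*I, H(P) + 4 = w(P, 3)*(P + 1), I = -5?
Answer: -32*sqrt(773) ≈ -889.69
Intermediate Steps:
H(P) = -4 + P**2*(1 + P) (H(P) = -4 + P**2*(P + 1) = -4 + P**2*(1 + P))
u = 750 (u = -6*(-3 - 2)**2*(-5) = -6*(-5)**2*(-5) = -150*(-5) = -6*(-125) = 750)
(sqrt(u + 23)*H(0))*8 = (sqrt(750 + 23)*(-4 + 0**2 + 0**3))*8 = (sqrt(773)*(-4 + 0 + 0))*8 = (sqrt(773)*(-4))*8 = -4*sqrt(773)*8 = -32*sqrt(773)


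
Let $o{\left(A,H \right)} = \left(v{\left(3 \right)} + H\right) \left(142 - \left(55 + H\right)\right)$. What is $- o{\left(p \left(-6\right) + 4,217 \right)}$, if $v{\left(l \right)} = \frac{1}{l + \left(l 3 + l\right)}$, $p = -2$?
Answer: $\frac{84656}{3} \approx 28219.0$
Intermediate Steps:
$v{\left(l \right)} = \frac{1}{5 l}$ ($v{\left(l \right)} = \frac{1}{l + \left(3 l + l\right)} = \frac{1}{l + 4 l} = \frac{1}{5 l}$)
$o{\left(A,H \right)} = \left(87 - H\right) \left(\frac{1}{15} + H\right)$ ($o{\left(A,H \right)} = \left(\frac{1}{5 \cdot 3} + H\right) \left(142 - \left(55 + H\right)\right) = \left(\frac{1}{5} \cdot \frac{1}{3} + H\right) \left(87 - H\right) = \left(\frac{1}{15} + H\right) \left(87 - H\right) = \left(87 - H\right) \left(\frac{1}{15} + H\right)$)
$- o{\left(p \left(-6\right) + 4,217 \right)} = - (\frac{29}{5} - 217^{2} + \frac{1304}{15} \cdot 217) = - (\frac{29}{5} - 47089 + \frac{282968}{15}) = \left(-1\right) \left(- \frac{84656}{3}\right) = \frac{84656}{3}$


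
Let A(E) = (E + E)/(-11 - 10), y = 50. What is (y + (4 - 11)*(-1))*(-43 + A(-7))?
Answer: -2413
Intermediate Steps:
A(E) = -2*E/21 (A(E) = (2*E)/(-21) = (2*E)*(-1/21) = -2*E/21)
(y + (4 - 11)*(-1))*(-43 + A(-7)) = (50 + (4 - 11)*(-1))*(-43 - 2/21*(-7)) = (50 - 7*(-1))*(-43 + ⅔) = (50 + 7)*(-127/3) = 57*(-127/3) = -2413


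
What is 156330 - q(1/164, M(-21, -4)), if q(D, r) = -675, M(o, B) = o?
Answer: 157005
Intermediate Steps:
156330 - q(1/164, M(-21, -4)) = 156330 - 1*(-675) = 156330 + 675 = 157005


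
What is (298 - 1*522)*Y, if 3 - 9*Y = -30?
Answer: -2464/3 ≈ -821.33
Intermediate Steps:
Y = 11/3 (Y = ⅓ - ⅑*(-30) = ⅓ + 10/3 = 11/3 ≈ 3.6667)
(298 - 1*522)*Y = (298 - 1*522)*(11/3) = (298 - 522)*(11/3) = -224*11/3 = -2464/3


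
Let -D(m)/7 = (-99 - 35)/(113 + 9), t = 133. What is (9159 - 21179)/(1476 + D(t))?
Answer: -146644/18101 ≈ -8.1014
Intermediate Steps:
D(m) = 469/61 (D(m) = -7*(-99 - 35)/(113 + 9) = -(-938)/122 = -7*(-67/61) = 469/61)
(9159 - 21179)/(1476 + D(t)) = (9159 - 21179)/(1476 + 469/61) = -12020/90505/61 = -12020*61/90505 = -146644/18101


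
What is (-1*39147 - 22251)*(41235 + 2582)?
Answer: -2690276166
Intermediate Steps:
(-1*39147 - 22251)*(41235 + 2582) = (-39147 - 22251)*43817 = -61398*43817 = -2690276166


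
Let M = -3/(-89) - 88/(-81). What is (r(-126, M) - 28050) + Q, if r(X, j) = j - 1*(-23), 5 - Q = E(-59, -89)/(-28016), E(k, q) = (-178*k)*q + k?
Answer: -5666041203401/201967344 ≈ -28054.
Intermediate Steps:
E(k, q) = k - 178*k*q (E(k, q) = -178*k*q + k = k - 178*k*q)
M = 8075/7209 (M = -3*(-1/89) - 88*(-1/81) = 3/89 + 88/81 = 8075/7209 ≈ 1.1201)
Q = -794657/28016 (Q = 5 - (-59*(1 - 178*(-89)))/(-28016) = 5 - (-59*(1 + 15842))*(-1)/28016 = 5 - (-59*15843)*(-1)/28016 = 5 - (-934737)*(-1)/28016 = 5 - 1*934737/28016 = 5 - 934737/28016 = -794657/28016 ≈ -28.364)
r(X, j) = 23 + j (r(X, j) = j + 23 = 23 + j)
(r(-126, M) - 28050) + Q = ((23 + 8075/7209) - 28050) - 794657/28016 = (173882/7209 - 28050) - 794657/28016 = -202038568/7209 - 794657/28016 = -5666041203401/201967344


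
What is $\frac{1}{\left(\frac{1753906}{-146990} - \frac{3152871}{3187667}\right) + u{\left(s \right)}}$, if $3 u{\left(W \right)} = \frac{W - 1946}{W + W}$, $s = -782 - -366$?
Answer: $- \frac{292378427533920}{3501206852948543} \approx -0.083508$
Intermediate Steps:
$s = -416$ ($s = -782 + 366 = -416$)
$u{\left(W \right)} = \frac{-1946 + W}{6 W}$ ($u{\left(W \right)} = \frac{\left(W - 1946\right) \frac{1}{W + W}}{3} = \frac{\left(-1946 + W\right) \frac{1}{2 W}}{3} = \frac{\frac{1}{2} \frac{1}{W} \left(-1946 + W\right)}{3} = \frac{-1946 + W}{6 W}$)
$\frac{1}{\left(\frac{1753906}{-146990} - \frac{3152871}{3187667}\right) + u{\left(s \right)}} = \frac{1}{\left(\frac{1753906}{-146990} - \frac{3152871}{3187667}\right) + \frac{-1946 - 416}{6 \left(-416\right)}} = \frac{1}{\left(1753906 \left(- \frac{1}{146990}\right) - \frac{3152871}{3187667}\right) + \frac{1}{6} \left(- \frac{1}{416}\right) \left(-2362\right)} = \frac{1}{\left(- \frac{876953}{73495} - \frac{3152871}{3187667}\right) + \frac{1181}{1248}} = \frac{1}{- \frac{3027154392796}{234277586165} + \frac{1181}{1248}} = \frac{1}{- \frac{3501206852948543}{292378427533920}} = - \frac{292378427533920}{3501206852948543}$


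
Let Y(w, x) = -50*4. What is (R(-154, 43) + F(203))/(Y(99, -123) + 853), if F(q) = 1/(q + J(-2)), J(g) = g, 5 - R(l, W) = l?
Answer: 31960/131253 ≈ 0.24350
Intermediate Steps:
R(l, W) = 5 - l
Y(w, x) = -200
F(q) = 1/(-2 + q) (F(q) = 1/(q - 2) = 1/(-2 + q))
(R(-154, 43) + F(203))/(Y(99, -123) + 853) = ((5 - 1*(-154)) + 1/(-2 + 203))/(-200 + 853) = ((5 + 154) + 1/201)/653 = (159 + 1/201)*(1/653) = (31960/201)*(1/653) = 31960/131253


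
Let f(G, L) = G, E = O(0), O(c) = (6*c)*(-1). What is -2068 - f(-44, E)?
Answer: -2024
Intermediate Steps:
O(c) = -6*c
E = 0 (E = -6*0 = 0)
-2068 - f(-44, E) = -2068 - 1*(-44) = -2068 + 44 = -2024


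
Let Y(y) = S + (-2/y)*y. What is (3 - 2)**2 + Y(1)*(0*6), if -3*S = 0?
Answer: 1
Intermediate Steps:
S = 0 (S = -1/3*0 = 0)
Y(y) = -2 (Y(y) = 0 + (-2/y)*y = 0 - 2 = -2)
(3 - 2)**2 + Y(1)*(0*6) = (3 - 2)**2 - 0*6 = 1**2 - 2*0 = 1 + 0 = 1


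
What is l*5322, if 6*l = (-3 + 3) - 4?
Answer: -3548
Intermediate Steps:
l = -⅔ (l = ((-3 + 3) - 4)/6 = (0 - 4)/6 = (⅙)*(-4) = -⅔ ≈ -0.66667)
l*5322 = -⅔*5322 = -3548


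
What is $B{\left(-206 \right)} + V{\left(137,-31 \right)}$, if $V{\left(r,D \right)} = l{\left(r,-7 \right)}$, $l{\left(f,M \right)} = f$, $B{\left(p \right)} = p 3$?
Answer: $-481$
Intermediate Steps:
$B{\left(p \right)} = 3 p$
$V{\left(r,D \right)} = r$
$B{\left(-206 \right)} + V{\left(137,-31 \right)} = 3 \left(-206\right) + 137 = -618 + 137 = -481$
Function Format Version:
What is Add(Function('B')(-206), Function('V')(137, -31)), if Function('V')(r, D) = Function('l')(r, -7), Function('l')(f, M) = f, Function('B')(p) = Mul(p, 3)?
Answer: -481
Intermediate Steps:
Function('B')(p) = Mul(3, p)
Function('V')(r, D) = r
Add(Function('B')(-206), Function('V')(137, -31)) = Add(Mul(3, -206), 137) = Add(-618, 137) = -481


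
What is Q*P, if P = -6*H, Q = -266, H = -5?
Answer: -7980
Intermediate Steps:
P = 30 (P = -6*(-5) = 30)
Q*P = -266*30 = -7980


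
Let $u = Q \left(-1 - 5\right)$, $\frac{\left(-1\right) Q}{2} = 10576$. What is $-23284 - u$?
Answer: $-150196$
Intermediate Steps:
$Q = -21152$ ($Q = \left(-2\right) 10576 = -21152$)
$u = 126912$ ($u = - 21152 \left(-1 - 5\right) = \left(-21152\right) \left(-6\right) = 126912$)
$-23284 - u = -23284 - 126912 = -150196$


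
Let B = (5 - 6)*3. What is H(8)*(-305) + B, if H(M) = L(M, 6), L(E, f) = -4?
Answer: 1217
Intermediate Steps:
H(M) = -4
B = -3 (B = -1*3 = -3)
H(8)*(-305) + B = -4*(-305) - 3 = 1220 - 3 = 1217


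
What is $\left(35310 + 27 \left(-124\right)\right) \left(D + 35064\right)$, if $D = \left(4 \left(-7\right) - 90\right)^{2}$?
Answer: $1565754456$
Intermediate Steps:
$D = 13924$ ($D = \left(-28 - 90\right)^{2} = \left(-118\right)^{2} = 13924$)
$\left(35310 + 27 \left(-124\right)\right) \left(D + 35064\right) = \left(35310 + 27 \left(-124\right)\right) \left(13924 + 35064\right) = \left(35310 - 3348\right) 48988 = 31962 \cdot 48988 = 1565754456$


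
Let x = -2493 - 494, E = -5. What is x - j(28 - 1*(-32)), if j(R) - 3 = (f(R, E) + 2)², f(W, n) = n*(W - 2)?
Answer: -85934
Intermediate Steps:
f(W, n) = n*(-2 + W)
x = -2987
j(R) = 3 + (12 - 5*R)² (j(R) = 3 + (-5*(-2 + R) + 2)² = 3 + ((10 - 5*R) + 2)² = 3 + (12 - 5*R)²)
x - j(28 - 1*(-32)) = -2987 - (3 + (-12 + 5*(28 - 1*(-32)))²) = -2987 - (3 + (-12 + 5*(28 + 32))²) = -2987 - (3 + (-12 + 5*60)²) = -2987 - (3 + (-12 + 300)²) = -2987 - (3 + 288²) = -2987 - (3 + 82944) = -2987 - 1*82947 = -2987 - 82947 = -85934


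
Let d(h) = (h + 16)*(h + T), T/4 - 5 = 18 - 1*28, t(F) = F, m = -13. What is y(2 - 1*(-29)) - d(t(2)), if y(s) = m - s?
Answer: 280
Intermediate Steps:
T = -20 (T = 20 + 4*(18 - 1*28) = 20 + 4*(18 - 28) = 20 + 4*(-10) = 20 - 40 = -20)
y(s) = -13 - s
d(h) = (-20 + h)*(16 + h) (d(h) = (h + 16)*(h - 20) = (16 + h)*(-20 + h) = (-20 + h)*(16 + h))
y(2 - 1*(-29)) - d(t(2)) = (-13 - (2 - 1*(-29))) - (-320 + 2² - 4*2) = (-13 - (2 + 29)) - (-320 + 4 - 8) = (-13 - 1*31) - 1*(-324) = (-13 - 31) + 324 = -44 + 324 = 280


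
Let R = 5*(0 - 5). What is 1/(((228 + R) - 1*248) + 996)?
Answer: 1/951 ≈ 0.0010515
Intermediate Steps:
R = -25 (R = 5*(-5) = -25)
1/(((228 + R) - 1*248) + 996) = 1/(((228 - 25) - 1*248) + 996) = 1/((203 - 248) + 996) = 1/(-45 + 996) = 1/951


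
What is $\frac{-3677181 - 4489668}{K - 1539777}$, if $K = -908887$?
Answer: $\frac{8166849}{2448664} \approx 3.3352$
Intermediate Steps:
$\frac{-3677181 - 4489668}{K - 1539777} = \frac{-3677181 - 4489668}{-908887 - 1539777} = - \frac{8166849}{-2448664} = \left(-8166849\right) \left(- \frac{1}{2448664}\right) = \frac{8166849}{2448664}$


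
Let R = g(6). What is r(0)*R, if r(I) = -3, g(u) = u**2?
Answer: -108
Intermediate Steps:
R = 36 (R = 6**2 = 36)
r(0)*R = -3*36 = -108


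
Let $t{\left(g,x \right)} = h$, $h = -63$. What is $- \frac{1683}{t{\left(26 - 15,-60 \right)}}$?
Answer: $\frac{187}{7} \approx 26.714$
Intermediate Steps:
$t{\left(g,x \right)} = -63$
$- \frac{1683}{t{\left(26 - 15,-60 \right)}} = - \frac{1683}{-63} = \left(-1683\right) \left(- \frac{1}{63}\right) = \frac{187}{7}$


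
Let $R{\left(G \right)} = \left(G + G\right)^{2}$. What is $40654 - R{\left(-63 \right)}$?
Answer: $24778$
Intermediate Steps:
$R{\left(G \right)} = 4 G^{2}$ ($R{\left(G \right)} = \left(2 G\right)^{2} = 4 G^{2}$)
$40654 - R{\left(-63 \right)} = 40654 - 4 \left(-63\right)^{2} = 40654 - 4 \cdot 3969 = 40654 - 15876 = 24778$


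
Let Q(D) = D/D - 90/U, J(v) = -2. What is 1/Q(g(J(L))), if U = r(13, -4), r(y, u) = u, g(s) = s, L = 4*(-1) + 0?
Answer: 2/47 ≈ 0.042553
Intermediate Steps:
L = -4 (L = -4 + 0 = -4)
U = -4
Q(D) = 47/2 (Q(D) = D/D - 90/(-4) = 1 - 90*(-¼) = 1 + 45/2 = 47/2)
1/Q(g(J(L))) = 1/(47/2) = 2/47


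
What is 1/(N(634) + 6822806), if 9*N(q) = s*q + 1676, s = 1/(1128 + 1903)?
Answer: 3031/20680489496 ≈ 1.4656e-7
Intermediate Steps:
s = 1/3031 ≈ 0.00032992
N(q) = 1676/9 + q/27279 (N(q) = (q/3031 + 1676)/9 = (1676 + q/3031)/9 = 1676/9 + q/27279)
1/(N(634) + 6822806) = 1/((1676/9 + (1/27279)*634) + 6822806) = 1/((1676/9 + 634/27279) + 6822806) = 1/(564510/3031 + 6822806) = 1/(20680489496/3031) = 3031/20680489496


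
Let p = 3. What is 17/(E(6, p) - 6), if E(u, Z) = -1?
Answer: -17/7 ≈ -2.4286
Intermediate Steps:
17/(E(6, p) - 6) = 17/(-1 - 6) = 17/(-7) = 17*(-1/7) = -17/7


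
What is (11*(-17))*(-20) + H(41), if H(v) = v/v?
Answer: 3741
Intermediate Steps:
H(v) = 1
(11*(-17))*(-20) + H(41) = (11*(-17))*(-20) + 1 = -187*(-20) + 1 = 3740 + 1 = 3741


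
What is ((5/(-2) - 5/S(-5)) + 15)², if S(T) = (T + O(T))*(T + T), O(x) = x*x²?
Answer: 10556001/67600 ≈ 156.15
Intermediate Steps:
O(x) = x³
S(T) = 2*T*(T + T³) (S(T) = (T + T³)*(T + T) = (T + T³)*(2*T) = 2*T*(T + T³))
((5/(-2) - 5/S(-5)) + 15)² = ((5/(-2) - 5*1/(50*(1 + (-5)²))) + 15)² = ((5*(-½) - 5*1/(50*(1 + 25))) + 15)² = ((-5/2 - 5/(2*25*26)) + 15)² = ((-5/2 - 5/1300) + 15)² = ((-5/2 - 5*1/1300) + 15)² = ((-5/2 - 1/260) + 15)² = (-651/260 + 15)² = (3249/260)² = 10556001/67600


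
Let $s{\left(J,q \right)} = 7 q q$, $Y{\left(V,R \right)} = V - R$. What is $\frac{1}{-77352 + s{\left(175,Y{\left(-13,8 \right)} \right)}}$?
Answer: $- \frac{1}{74265} \approx -1.3465 \cdot 10^{-5}$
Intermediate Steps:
$s{\left(J,q \right)} = 7 q^{2}$
$\frac{1}{-77352 + s{\left(175,Y{\left(-13,8 \right)} \right)}} = \frac{1}{-77352 + 7 \left(-13 - 8\right)^{2}} = \frac{1}{-77352 + 7 \left(-21\right)^{2}} = \frac{1}{-77352 + 7 \cdot 441} = \frac{1}{-77352 + 3087} = \frac{1}{-74265} = - \frac{1}{74265}$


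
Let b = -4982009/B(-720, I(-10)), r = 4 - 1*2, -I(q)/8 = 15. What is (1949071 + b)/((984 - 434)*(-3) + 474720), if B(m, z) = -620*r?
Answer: 807276683/195535600 ≈ 4.1285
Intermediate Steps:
I(q) = -120 (I(q) = -8*15 = -120)
r = 2 (r = 4 - 2 = 2)
B(m, z) = -1240 (B(m, z) = -620*2 = -1240)
b = 4982009/1240 (b = -4982009/(-1240) = -4982009*(-1/1240) = 4982009/1240 ≈ 4017.8)
(1949071 + b)/((984 - 434)*(-3) + 474720) = (1949071 + 4982009/1240)/((984 - 434)*(-3) + 474720) = 2421830049/(1240*(550*(-3) + 474720)) = 2421830049/(1240*(-1650 + 474720)) = (2421830049/1240)/473070 = (2421830049/1240)*(1/473070) = 807276683/195535600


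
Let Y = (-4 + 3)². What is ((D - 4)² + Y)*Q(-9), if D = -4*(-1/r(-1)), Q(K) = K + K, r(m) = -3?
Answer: -530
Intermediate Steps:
Q(K) = 2*K
D = -4/3 (D = -4/((-3*(-1))) = -4/3 ≈ -1.3333)
Y = 1 (Y = (-1)² = 1)
((D - 4)² + Y)*Q(-9) = ((-4/3 - 4)² + 1)*(2*(-9)) = ((-16/3)² + 1)*(-18) = (256/9 + 1)*(-18) = (265/9)*(-18) = -530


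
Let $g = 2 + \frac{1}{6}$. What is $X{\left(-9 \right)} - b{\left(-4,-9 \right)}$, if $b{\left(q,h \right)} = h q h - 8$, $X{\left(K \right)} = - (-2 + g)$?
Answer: $\frac{1991}{6} \approx 331.83$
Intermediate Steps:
$g = \frac{13}{6}$ ($g = 2 + \frac{1}{6} = \frac{13}{6} \approx 2.1667$)
$X{\left(K \right)} = - \frac{1}{6}$ ($X{\left(K \right)} = - (-2 + \frac{13}{6}) = \left(-1\right) \frac{1}{6} = - \frac{1}{6}$)
$b{\left(q,h \right)} = -8 + q h^{2}$ ($b{\left(q,h \right)} = q h^{2} - 8 = -8 + q h^{2}$)
$X{\left(-9 \right)} - b{\left(-4,-9 \right)} = - \frac{1}{6} - \left(-8 - 4 \left(-9\right)^{2}\right) = - \frac{1}{6} - \left(-8 - 324\right) = - \frac{1}{6} - -332 = - \frac{1}{6} + 332 = \frac{1991}{6}$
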